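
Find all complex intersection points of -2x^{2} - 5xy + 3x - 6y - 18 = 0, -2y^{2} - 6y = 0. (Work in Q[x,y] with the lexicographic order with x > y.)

{(0, -3), (9, -3), (3/4 - 3*sqrt(15)*I/4, 0), (3/4 + 3*sqrt(15)*I/4, 0)}

Compute a lex Gröbner basis by Buchberger's algorithm.
f_1 = -2x^{2} - 5xy + 3x - 6y - 18, LT = x^{2}.
f_2 = -2y^{2} - 6y, LT = y^{2}.

The S-polynomials (S(f_1,f_2)) all reduce to 0 modulo the current basis, so we have a Gröbner basis.
Inter-reduce: drop elements whose leading term is divisible by another's, tail-reduce, and make monic.
Reduced Gröbner basis: {x^{2} + \tfrac{5}{2}xy - \tfrac{3}{2}x + 3y + 9, y^{2} + 3y}.

A lex Gröbner basis eliminates variables successively. Here y^{2} + 3y depends only on y, with roots {-3, 0}; lifting each root through the earlier basis elements recovers the full solutions.
  y = -3: the earlier basis element becomes x^{2} - 9x = 0, giving x = 0, 9 — points (0, -3), (9, -3).
  y = 0: the earlier basis element becomes x^{2} - \tfrac{3}{2}x + 9 = 0, giving x = 3/4 - 3*sqrt(15)*I/4, 3/4 + 3*sqrt(15)*I/4 — points (3/4 - 3*sqrt(15)*I/4, 0), (3/4 + 3*sqrt(15)*I/4, 0).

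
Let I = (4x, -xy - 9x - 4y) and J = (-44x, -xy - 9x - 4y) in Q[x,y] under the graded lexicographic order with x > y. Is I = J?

Yes, the ideals are equal.

Since reduced Gröbner bases are canonical representatives of ideals under a given ordering, it suffices to compute and compare them.
Buchberger on the first generating set:
f_1 = 4x, LT = x.
f_2 = -xy - 9x - 4y, LT = xy.

S(f_1,f_2): lcm = xy. S = -9x - 4y.
  leading term x: subtract (-9/4)·f_1 from -9x - 4y → -4y
  leading term y: no divisor's leading term divides it; move -4y to the remainder.
  remainder -4y ≠ 0; add g_3 = -4y to the basis.

The other S-polynomials (S(f_1,g_3), S(f_2,g_3)) all reduce to 0 modulo the current basis, so we have a Gröbner basis.
Inter-reduce: drop elements whose leading term is divisible by another's, tail-reduce, and make monic.
Reduced Gröbner basis: {x, y}.

Buchberger on the second generating set:
h_1 = -44x, LT = x.
h_2 = -xy - 9x - 4y, LT = xy.

S(h_1,h_2): lcm = xy. S = -9x - 4y.
  leading term x: subtract (9/44)·h_1 from -9x - 4y → -4y
  leading term y: no divisor's leading term divides it; move -4y to the remainder.
  remainder -4y ≠ 0; add k_3 = -4y to the basis.

The other S-polynomials (S(h_1,k_3), S(h_2,k_3)) all reduce to 0 modulo the current basis, so we have a Gröbner basis.
Inter-reduce: drop elements whose leading term is divisible by another's, tail-reduce, and make monic.
Reduced Gröbner basis: {x, y}.

Same reduced basis, so the two generating sets span the same ideal.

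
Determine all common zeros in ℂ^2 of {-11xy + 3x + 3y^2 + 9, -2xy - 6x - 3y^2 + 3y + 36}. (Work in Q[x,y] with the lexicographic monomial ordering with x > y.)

Compute a lex Gröbner basis by Buchberger's algorithm.
f_1 = -11xy + 3x + 3y^2 + 9, LT = xy.
f_2 = -2xy - 6x - 3y^2 + 3y + 36, LT = xy.

S(f_1,f_2): lcm = xy. S = -36/11x - 39/22y^2 + 3/2y + 189/11.
  leading term x: no divisor's leading term divides it; move -36/11x to the remainder.
  leading term y^2: no divisor's leading term divides it; move -39/22y^2 to the remainder.
  leading term y: no divisor's leading term divides it; move 3/2y to the remainder.
  leading term 1: no divisor's leading term divides it; move 189/11 to the remainder.
  remainder -36/11x - 39/22y^2 + 3/2y + 189/11 ≠ 0; add h_3 = -36/11x - 39/22y^2 + 3/2y + 189/11 to the basis.

S(f_1,h_3): lcm = xy. S = -3/11x - 13/24y^3 + 49/264y^2 + 21/4y - 9/11.
  leading term x: subtract (1/12)·h_3 from -3/11x - 13/24y^3 + 49/264y^2 + 21/4y - 9/11 → -13/24y^3 + 1/3y^2 + 41/8y - 9/4
  leading term y^3: no divisor's leading term divides it; move -13/24y^3 to the remainder.
  leading term y^2: no divisor's leading term divides it; move 1/3y^2 to the remainder.
  leading term y: no divisor's leading term divides it; move 41/8y to the remainder.
  leading term 1: no divisor's leading term divides it; move -9/4 to the remainder.
  remainder -13/24y^3 + 1/3y^2 + 41/8y - 9/4 ≠ 0; add h_4 = -13/24y^3 + 1/3y^2 + 41/8y - 9/4 to the basis.

S(f_2,h_3): lcm = xy. S = 3x - 13/24y^3 + 47/24y^2 + 15/4y - 18.
  leading term x: subtract (-11/12)·h_3 from 3x - 13/24y^3 + 47/24y^2 + 15/4y - 18 → -13/24y^3 + 1/3y^2 + 41/8y - 9/4
  leading term y^3: subtract (1)·h_4 from -13/24y^3 + 1/3y^2 + 41/8y - 9/4 → 0
  remainder 0.

S(f_1,h_4): lcm = xy^3. S = 49/143xy^2 + 123/13xy - 54/13x - 3/11y^4 - 9/11y^2.
  leading term xy^2: subtract (-49/1573y)·f_1 from 49/143xy^2 + 123/13xy - 54/13x - 3/11y^4 - 9/11y^2 → 15030/1573xy - 54/13x - 3/11y^4 + 147/1573y^3 - 9/11y^2 + 441/1573y
  leading term xy: subtract (-15030/17303)·f_1 from 15030/1573xy - 54/13x - 3/11y^4 + 147/1573y^3 - 9/11y^2 + 441/1573y → -26784/17303x - 3/11y^4 + 147/1573y^3 + 30933/17303y^2 + 441/1573y + 135270/17303
  leading term x: subtract (744/1573)·h_3 from -26784/17303x - 3/11y^4 + 147/1573y^3 + 30933/17303y^2 + 441/1573y + 135270/17303 → -3/11y^4 + 147/1573y^3 + 4131/1573y^2 - 675/1573y - 486/1573
  leading term y^4: subtract (72/143y)·h_4 from -3/11y^4 + 147/1573y^3 + 4131/1573y^2 - 675/1573y - 486/1573 → -9/121y^3 + 72/1573y^2 + 1107/1573y - 486/1573
  leading term y^3: subtract (216/1573)·h_4 from -9/121y^3 + 72/1573y^2 + 1107/1573y - 486/1573 → 0
  remainder 0.

S(f_2,h_4): lcm = xy^3. S = 47/13xy^2 + 123/13xy - 54/13x + 3/2y^4 - 3/2y^3 - 18y^2.
  leading term xy^2: subtract (-47/143y)·f_1 from 47/13xy^2 + 123/13xy - 54/13x + 3/2y^4 - 3/2y^3 - 18y^2 → 1494/143xy - 54/13x + 3/2y^4 - 147/286y^3 - 18y^2 + 423/143y
  leading term xy: subtract (-1494/1573)·f_1 from 1494/143xy - 54/13x + 3/2y^4 - 147/286y^3 - 18y^2 + 423/143y → -2052/1573x + 3/2y^4 - 147/286y^3 - 23832/1573y^2 + 423/143y + 13446/1573
  leading term x: subtract (57/143)·h_3 from -2052/1573x + 3/2y^4 - 147/286y^3 - 23832/1573y^2 + 423/143y + 13446/1573 → 3/2y^4 - 147/286y^3 - 4131/286y^2 + 675/286y + 243/143
  leading term y^4: subtract (-36/13y)·h_4 from 3/2y^4 - 147/286y^3 - 4131/286y^2 + 675/286y + 243/143 → 9/22y^3 - 36/143y^2 - 1107/286y + 243/143
  leading term y^3: subtract (-108/143)·h_4 from 9/22y^3 - 36/143y^2 - 1107/286y + 243/143 → 0
  remainder 0.

S(h_3,h_4): leading monomials are coprime, so the S-polynomial reduces to 0 (Buchberger's first criterion).
Every S-polynomial of the final basis reduces to 0, so we have a Gröbner basis.
Inter-reduce: drop elements whose leading term is divisible by another's, tail-reduce, and make monic.
Reduced Gröbner basis: {x + 13/24y^2 - 11/24y - 21/4, y^3 - 8/13y^2 - 123/13y + 54/13}.

From the last basis element, y^3 - 8/13y^2 - 123/13y + 54/13 = 0, so y takes values in {-3, 47/26 - sqrt(1273)/26, sqrt(1273)/26 + 47/26}. Each choice, substituted upward through the basis, yields the corresponding point(s) of the solution set.
  y = -3: the earlier basis element becomes x + 1 = 0, giving x = -1 — point (-1, -3).
  y = 47/26 - sqrt(1273)/26: the earlier basis element becomes x - 171/52 - 3*sqrt(1273)/52 = 0, giving x = 3*sqrt(1273)/52 + 171/52 — point (3*sqrt(1273)/52 + 171/52, 47/26 - sqrt(1273)/26).
  y = sqrt(1273)/26 + 47/26: the earlier basis element becomes x - 171/52 + 3*sqrt(1273)/52 = 0, giving x = 171/52 - 3*sqrt(1273)/52 — point (171/52 - 3*sqrt(1273)/52, sqrt(1273)/26 + 47/26).
Check: every point annihilates each of the original generators.

{(-1, -3), (3*sqrt(1273)/52 + 171/52, 47/26 - sqrt(1273)/26), (171/52 - 3*sqrt(1273)/52, sqrt(1273)/26 + 47/26)}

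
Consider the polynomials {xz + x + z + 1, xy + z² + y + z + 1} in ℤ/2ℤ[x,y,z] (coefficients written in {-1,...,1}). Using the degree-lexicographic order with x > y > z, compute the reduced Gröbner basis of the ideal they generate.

f_1 = xz + x + z + 1, LT = xz.
f_2 = xy + z² + y + z + 1, LT = xy.

S(f_1,f_2): lcm = xyz. S = z³ + xy + z² + y + z.
  leading term z³: no divisor's leading term divides it; move z³ to the remainder.
  leading term xy: subtract (1)·f_2 from xy + z² + y + z → 1
  leading term 1: no divisor's leading term divides it; move 1 to the remainder.
  remainder z³ + 1 ≠ 0; add g_3 = z³ + 1 to the basis.

The other S-polynomials (S(f_1,g_3), S(f_2,g_3)) all reduce to 0 modulo the current basis, so we have a Gröbner basis.

G = {z³ + 1, xy + z² + y + z + 1, xz + x + z + 1}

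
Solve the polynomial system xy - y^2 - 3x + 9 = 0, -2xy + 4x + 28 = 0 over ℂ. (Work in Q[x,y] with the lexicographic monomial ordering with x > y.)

Compute a lex Gröbner basis by Buchberger's algorithm.
f_1 = xy - 3x - y^2 + 9, LT = xy.
f_2 = -2xy + 4x + 28, LT = xy.

S(f_1,f_2): lcm = xy. S = -x - y^2 + 23.
  leading term x: no divisor's leading term divides it; move -x to the remainder.
  leading term y^2: no divisor's leading term divides it; move -y^2 to the remainder.
  leading term 1: no divisor's leading term divides it; move 23 to the remainder.
  remainder -x - y^2 + 23 ≠ 0; add h_3 = -x - y^2 + 23 to the basis.

S(f_1,h_3): lcm = xy. S = -3x - y^3 - y^2 + 23y + 9.
  leading term x: subtract (3)·h_3 from -3x - y^3 - y^2 + 23y + 9 → -y^3 + 2y^2 + 23y - 60
  leading term y^3: no divisor's leading term divides it; move -y^3 to the remainder.
  leading term y^2: no divisor's leading term divides it; move 2y^2 to the remainder.
  leading term y: no divisor's leading term divides it; move 23y to the remainder.
  leading term 1: no divisor's leading term divides it; move -60 to the remainder.
  remainder -y^3 + 2y^2 + 23y - 60 ≠ 0; add h_4 = -y^3 + 2y^2 + 23y - 60 to the basis.

The other S-polynomials (S(f_2,h_3), S(f_1,h_4), S(f_2,h_4), S(h_3,h_4)) all reduce to 0 modulo the current basis, so we have a Gröbner basis.
Inter-reduce: drop elements whose leading term is divisible by another's, tail-reduce, and make monic.
Reduced Gröbner basis: {x + y^2 - 23, y^3 - 2y^2 - 23y + 60}.

A lex Gröbner basis eliminates variables successively. Here y^3 - 2y^2 - 23y + 60 depends only on y, with roots {-5, 3, 4}; lifting each root through the earlier basis elements recovers the full solutions.
  y = -5: the earlier basis element becomes x + 2 = 0, giving x = -2 — point (-2, -5).
  y = 3: the earlier basis element becomes x - 14 = 0, giving x = 14 — point (14, 3).
  y = 4: the earlier basis element becomes x - 7 = 0, giving x = 7 — point (7, 4).
Check: every point annihilates each of the original generators.

{(-2, -5), (14, 3), (7, 4)}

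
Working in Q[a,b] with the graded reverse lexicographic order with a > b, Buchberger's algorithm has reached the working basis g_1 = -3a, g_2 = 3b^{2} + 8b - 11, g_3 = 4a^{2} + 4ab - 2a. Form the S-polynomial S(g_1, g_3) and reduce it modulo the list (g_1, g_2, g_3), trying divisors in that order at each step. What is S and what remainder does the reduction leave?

S(g_1, g_3) = -ab + \tfrac{1}{2}a; remainder on division = 0.

lcm(LM(g_1), LM(g_3)) = a^{2}.
S = (lcm/LT(g_1))·g_1 − (lcm/LT(g_3))·g_3 = -ab + \tfrac{1}{2}a.
Reduce S modulo (g_1, g_2, g_3) in that order:
  leading term ab: subtract (\tfrac{1}{3}b)·g_1 from -ab + \tfrac{1}{2}a → \tfrac{1}{2}a
  leading term a: subtract (-\tfrac{1}{6})·g_1 from \tfrac{1}{2}a → 0
The remainder is 0, so this S-polynomial contributes no new basis element.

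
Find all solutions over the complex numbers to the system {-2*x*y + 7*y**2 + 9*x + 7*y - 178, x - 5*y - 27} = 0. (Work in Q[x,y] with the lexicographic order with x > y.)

Compute a lex Gröbner basis by Buchberger's algorithm.
f_1 = -2*x*y + 9*x + 7*y**2 + 7*y - 178, LT = x*y.
f_2 = x - 5*y - 27, LT = x.

S(f_1,f_2): lcm = x*y. S = -9/2*x + 3/2*y**2 + 47/2*y + 89.
  reduce S modulo (f_1, f_2):
  remainder 3/2*y**2 + y - 65/2 ≠ 0; add h_3 = 3/2*y**2 + y - 65/2 to the basis.

The other S-polynomials (S(f_1,h_3), S(f_2,h_3)) all reduce to 0 modulo the current basis, so we have a Gröbner basis.
Inter-reduce: drop elements whose leading term is divisible by another's, tail-reduce, and make monic.
Reduced Gröbner basis: {x - 5*y - 27, y**2 + 2/3*y - 65/3}.

From the last basis element, y**2 + 2/3*y - 65/3 = 0, so y takes values in {-5, 13/3}. Each choice, substituted upward through the basis, yields the corresponding point(s) of the solution set.
  y = -5: the earlier basis element becomes x - 2 = 0, giving x = 2 — point (2, -5).
  y = 13/3: the earlier basis element becomes x - 146/3 = 0, giving x = 146/3 — point (146/3, 13/3).

{(2, -5), (146/3, 13/3)}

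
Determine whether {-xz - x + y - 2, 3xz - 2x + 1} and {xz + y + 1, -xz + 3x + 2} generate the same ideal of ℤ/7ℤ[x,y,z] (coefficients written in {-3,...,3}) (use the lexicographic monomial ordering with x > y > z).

For a fixed monomial order, each ideal has a unique reduced Gröbner basis; comparing bases decides equality.
Buchberger on the first generating set:
f_1 = -xz - x + y - 2, LT = xz.
f_2 = 3xz - 2x + 1, LT = xz.

S(f_1,f_2): lcm = xz. S = -3x - y - 3.
  leading term x: no divisor's leading term divides it; move -3x to the remainder.
  leading term y: no divisor's leading term divides it; move -y to the remainder.
  leading term 1: no divisor's leading term divides it; move -3 to the remainder.
  remainder -3x - y - 3 ≠ 0; add g_3 = -3x - y - 3 to the basis.

S(f_1,g_3): lcm = xz. S = x + 2yz - y - z + 2.
  leading term x: subtract (2)·g_3 from x + 2yz - y - z + 2 → 2yz + y - z + 1
  leading term yz: no divisor's leading term divides it; move 2yz to the remainder.
  leading term y: no divisor's leading term divides it; move y to the remainder.
  leading term z: no divisor's leading term divides it; move -z to the remainder.
  leading term 1: no divisor's leading term divides it; move 1 to the remainder.
  remainder 2yz + y - z + 1 ≠ 0; add g_4 = 2yz + y - z + 1 to the basis.

S(f_2,g_3): lcm = xz. S = -3x + 2yz - z - 2.
  leading term x: subtract (1)·g_3 from -3x + 2yz - z - 2 → 2yz + y - z + 1
  leading term yz: subtract (1)·g_4 from 2yz + y - z + 1 → 0
  remainder 0.

S(f_1,g_4): lcm = xyz. S = -3xy - 3xz + 3x - y² + 2y.
  leading term xy: subtract (y)·g_3 from -3xy - 3xz + 3x - y² + 2y → -3xz + 3x - 2y
  leading term xz: subtract (3)·f_1 from -3xz + 3x - 2y → -x + 2y - 1
  leading term x: subtract (-2)·g_3 from -x + 2y - 1 → 0
  remainder 0.

S(f_2,g_4): lcm = xyz. S = -3xz + 3x - 2y.
  leading term xz: subtract (3)·f_1 from -3xz + 3x - 2y → -x + 2y - 1
  leading term x: subtract (-2)·g_3 from -x + 2y - 1 → 0
  remainder 0.

S(g_3,g_4): leading monomials are coprime, so the S-polynomial reduces to 0 (Buchberger's first criterion).
Every S-polynomial of the final basis reduces to 0, so we have a Gröbner basis.
Inter-reduce: drop elements whose leading term is divisible by another's, tail-reduce, and make monic.
Reduced Gröbner basis: {x - 2y + 1, yz - 3y + 3z - 3}.

Buchberger on the second generating set:
h_1 = xz + y + 1, LT = xz.
h_2 = -xz + 3x + 2, LT = xz.

S(h_1,h_2): lcm = xz. S = 3x + y + 3.
  leading term x: no divisor's leading term divides it; move 3x to the remainder.
  leading term y: no divisor's leading term divides it; move y to the remainder.
  leading term 1: no divisor's leading term divides it; move 3 to the remainder.
  remainder 3x + y + 3 ≠ 0; add k_3 = 3x + y + 3 to the basis.

S(h_1,k_3): lcm = xz. S = 2yz + y - z + 1.
  leading term yz: no divisor's leading term divides it; move 2yz to the remainder.
  leading term y: no divisor's leading term divides it; move y to the remainder.
  leading term z: no divisor's leading term divides it; move -z to the remainder.
  leading term 1: no divisor's leading term divides it; move 1 to the remainder.
  remainder 2yz + y - z + 1 ≠ 0; add k_4 = 2yz + y - z + 1 to the basis.

S(h_2,k_3): lcm = xz. S = -3x + 2yz - z - 2.
  leading term x: subtract (-1)·k_3 from -3x + 2yz - z - 2 → 2yz + y - z + 1
  leading term yz: subtract (1)·k_4 from 2yz + y - z + 1 → 0
  remainder 0.

S(h_1,k_4): lcm = xyz. S = 3xy - 3xz + 3x + y² + y.
  leading term xy: subtract (y)·k_3 from 3xy - 3xz + 3x + y² + y → -3xz + 3x - 2y
  leading term xz: subtract (-3)·h_1 from -3xz + 3x - 2y → 3x + y + 3
  leading term x: subtract (1)·k_3 from 3x + y + 3 → 0
  remainder 0.

S(h_2,k_4): lcm = xyz. S = -3xz + 3x - 2y.
  leading term xz: subtract (-3)·h_1 from -3xz + 3x - 2y → 3x + y + 3
  leading term x: subtract (1)·k_3 from 3x + y + 3 → 0
  remainder 0.

S(k_3,k_4): leading monomials are coprime, so the S-polynomial reduces to 0 (Buchberger's first criterion).
Every S-polynomial of the final basis reduces to 0, so we have a Gröbner basis.
Inter-reduce: drop elements whose leading term is divisible by another's, tail-reduce, and make monic.
Reduced Gröbner basis: {x - 2y + 1, yz - 3y + 3z - 3}.

Same reduced basis, so the two generating sets span the same ideal.

Yes, the ideals are equal.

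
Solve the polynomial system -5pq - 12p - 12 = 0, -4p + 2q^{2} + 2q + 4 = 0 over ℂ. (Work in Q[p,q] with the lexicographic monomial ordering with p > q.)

Compute a lex Gröbner basis by Buchberger's algorithm.
f_1 = -5pq - 12p - 12, LT = pq.
f_2 = -4p + 2q^{2} + 2q + 4, LT = p.

S(f_1,f_2): lcm = pq. S = \tfrac{12}{5}p + \tfrac{1}{2}q^{3} + \tfrac{1}{2}q^{2} + q + \tfrac{12}{5}.
  leading term p: subtract (-\tfrac{3}{5})·f_2 from \tfrac{12}{5}p + \tfrac{1}{2}q^{3} + \tfrac{1}{2}q^{2} + q + \tfrac{12}{5} → \tfrac{1}{2}q^{3} + \tfrac{17}{10}q^{2} + \tfrac{11}{5}q + \tfrac{24}{5}
  leading term q^{3}: no divisor's leading term divides it; move \tfrac{1}{2}q^{3} to the remainder.
  leading term q^{2}: no divisor's leading term divides it; move \tfrac{17}{10}q^{2} to the remainder.
  leading term q: no divisor's leading term divides it; move \tfrac{11}{5}q to the remainder.
  leading term 1: no divisor's leading term divides it; move \tfrac{24}{5} to the remainder.
  remainder \tfrac{1}{2}q^{3} + \tfrac{17}{10}q^{2} + \tfrac{11}{5}q + \tfrac{24}{5} ≠ 0; add h_3 = \tfrac{1}{2}q^{3} + \tfrac{17}{10}q^{2} + \tfrac{11}{5}q + \tfrac{24}{5} to the basis.

The other S-polynomials (S(f_1,h_3), S(f_2,h_3)) all reduce to 0 modulo the current basis, so we have a Gröbner basis.
Inter-reduce: drop elements whose leading term is divisible by another's, tail-reduce, and make monic.
Reduced Gröbner basis: {p - \tfrac{1}{2}q^{2} - \tfrac{1}{2}q - 1, q^{3} + \tfrac{17}{5}q^{2} + \tfrac{22}{5}q + \tfrac{48}{5}}.

Elimination: the polynomial q^{3} + \tfrac{17}{5}q^{2} + \tfrac{22}{5}q + \tfrac{48}{5} lies in the elimination ideal for q, so q ∈ {-3, -1/5 - sqrt(79)*I/5, -1/5 + sqrt(79)*I/5}. For each such q, the remaining basis elements (now univariate) give the rest of the solution.
  q = -3: the earlier basis element becomes p - 4 = 0, giving p = 4 — point (4, -3).
  q = -1/5 - sqrt(79)*I/5: the earlier basis element becomes p + 33/50 + 3*sqrt(79)*I/50 = 0, giving p = -33/50 - 3*sqrt(79)*I/50 — point (-33/50 - 3*sqrt(79)*I/50, -1/5 - sqrt(79)*I/5).
  q = -1/5 + sqrt(79)*I/5: the earlier basis element becomes p + 33/50 - 3*sqrt(79)*I/50 = 0, giving p = -33/50 + 3*sqrt(79)*I/50 — point (-33/50 + 3*sqrt(79)*I/50, -1/5 + sqrt(79)*I/5).
Each listed point satisfies every original equation (direct substitution).

{(4, -3), (-33/50 - 3*sqrt(79)*I/50, -1/5 - sqrt(79)*I/5), (-33/50 + 3*sqrt(79)*I/50, -1/5 + sqrt(79)*I/5)}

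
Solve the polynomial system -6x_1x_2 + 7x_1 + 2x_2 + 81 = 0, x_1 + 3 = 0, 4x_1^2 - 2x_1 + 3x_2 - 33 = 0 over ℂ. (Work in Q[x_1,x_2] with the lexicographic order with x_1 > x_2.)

{(-3, -3)}

Compute a lex Gröbner basis by Buchberger's algorithm.
f_1 = -6x_1x_2 + 7x_1 + 2x_2 + 81, LT = x_1x_2.
f_2 = x_1 + 3, LT = x_1.
f_3 = 4x_1^2 - 2x_1 + 3x_2 - 33, LT = x_1^2.

S(f_1,f_2): lcm = x_1x_2. S = -7/6x_1 - 10/3x_2 - 27/2.
  reduce S modulo (f_1, f_2, f_3):
  remainder -10/3x_2 - 10 ≠ 0; add h_4 = -10/3x_2 - 10 to the basis.

The other S-polynomials (S(f_1,f_3), S(f_2,f_3), S(f_1,h_4), S(f_2,h_4), S(f_3,h_4)) all reduce to 0 modulo the current basis, so we have a Gröbner basis.
Inter-reduce: drop elements whose leading term is divisible by another's, tail-reduce, and make monic.
Reduced Gröbner basis: {x_1 + 3, x_2 + 3}.

The lex basis is triangular: the last element involves only x_2. Solving x_2 + 3 = 0 gives x_2 ∈ {-3}; substituting each value into the earlier elements determines the remaining variables.
  x_2 = -3: the earlier basis element becomes x_1 + 3 = 0, giving x_1 = -3 — point (-3, -3).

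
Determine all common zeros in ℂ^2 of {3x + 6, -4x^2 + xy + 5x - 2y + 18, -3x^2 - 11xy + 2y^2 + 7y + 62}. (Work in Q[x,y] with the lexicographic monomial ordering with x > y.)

{(-2, -2)}

Compute a lex Gröbner basis by Buchberger's algorithm.
f_1 = 3x + 6, LT = x.
f_2 = -4x^2 + xy + 5x - 2y + 18, LT = x^2.
f_3 = -3x^2 - 11xy + 2y^2 + 7y + 62, LT = x^2.

S(f_1,f_2): lcm = x^2. S = 1/4xy + 13/4x - 1/2y + 9/2.
  leading term xy: subtract (1/12y)·f_1 from 1/4xy + 13/4x - 1/2y + 9/2 → 13/4x - y + 9/2
  leading term x: subtract (13/12)·f_1 from 13/4x - y + 9/2 → -y - 2
  leading term y: no divisor's leading term divides it; move -y to the remainder.
  leading term 1: no divisor's leading term divides it; move -2 to the remainder.
  remainder -y - 2 ≠ 0; add h_4 = -y - 2 to the basis.

The other S-polynomials (S(f_1,f_3), S(f_2,f_3), S(f_1,h_4), S(f_2,h_4), S(f_3,h_4)) all reduce to 0 modulo the current basis, so we have a Gröbner basis.
Inter-reduce: drop elements whose leading term is divisible by another's, tail-reduce, and make monic.
Reduced Gröbner basis: {x + 2, y + 2}.

The lex basis is triangular: the last element involves only y. Solving y + 2 = 0 gives y ∈ {-2}; substituting each value into the earlier elements determines the remaining variables.
  y = -2: the earlier basis element becomes x + 2 = 0, giving x = -2 — point (-2, -2).
Check: every point annihilates each of the original generators.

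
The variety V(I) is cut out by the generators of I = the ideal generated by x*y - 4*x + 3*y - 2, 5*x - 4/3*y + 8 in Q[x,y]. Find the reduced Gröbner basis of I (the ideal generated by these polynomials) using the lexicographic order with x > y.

f_1 = x*y - 4*x + 3*y - 2, LT = x*y.
f_2 = 5*x - 4/3*y + 8, LT = x.

S(f_1,f_2): lcm = x*y. S = -4*x + 4/15*y**2 + 7/5*y - 2.
  leading term x: subtract (-4/5)·f_2 from -4*x + 4/15*y**2 + 7/5*y - 2 → 4/15*y**2 + 1/3*y + 22/5
  leading term y**2: no divisor's leading term divides it; move 4/15*y**2 to the remainder.
  leading term y: no divisor's leading term divides it; move 1/3*y to the remainder.
  leading term 1: no divisor's leading term divides it; move 22/5 to the remainder.
  remainder 4/15*y**2 + 1/3*y + 22/5 ≠ 0; add g_3 = 4/15*y**2 + 1/3*y + 22/5 to the basis.

The other S-polynomials (S(f_1,g_3), S(f_2,g_3)) all reduce to 0 modulo the current basis, so we have a Gröbner basis.
Inter-reduce: drop elements whose leading term is divisible by another's, tail-reduce, and make monic.

G = {x - 4/15*y + 8/5, y**2 + 5/4*y + 33/2}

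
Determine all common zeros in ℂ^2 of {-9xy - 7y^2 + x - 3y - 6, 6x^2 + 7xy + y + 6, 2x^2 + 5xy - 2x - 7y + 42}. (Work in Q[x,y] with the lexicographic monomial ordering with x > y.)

Compute a lex Gröbner basis by Buchberger's algorithm.
f_1 = -9xy + x - 7y^2 - 3y - 6, LT = xy.
f_2 = 6x^2 + 7xy + y + 6, LT = x^2.
f_3 = 2x^2 + 5xy - 2x - 7y + 42, LT = x^2.

S(f_1,f_2): lcm = x^2y. S = -1/9x^2 - 7/18xy^2 + 1/3xy + 2/3x - 1/6y^2 - y.
  leading term x^2: subtract (-1/54)·f_2 from -1/9x^2 - 7/18xy^2 + 1/3xy + 2/3x - 1/6y^2 - y → -7/18xy^2 + 25/54xy + 2/3x - 1/6y^2 - 53/54y + 1/9
  leading term xy^2: subtract (7/162y)·f_1 from -7/18xy^2 + 25/54xy + 2/3x - 1/6y^2 - 53/54y + 1/9 → 34/81xy + 2/3x + 49/162y^3 - 1/27y^2 - 13/18y + 1/9
  leading term xy: subtract (-34/729)·f_1 from 34/81xy + 2/3x + 49/162y^3 - 1/27y^2 - 13/18y + 1/9 → 520/729x + 49/162y^3 - 265/729y^2 - 419/486y - 41/243
  leading term x: no divisor's leading term divides it; move 520/729x to the remainder.
  leading term y^3: no divisor's leading term divides it; move 49/162y^3 to the remainder.
  leading term y^2: no divisor's leading term divides it; move -265/729y^2 to the remainder.
  leading term y: no divisor's leading term divides it; move -419/486y to the remainder.
  leading term 1: no divisor's leading term divides it; move -41/243 to the remainder.
  remainder 520/729x + 49/162y^3 - 265/729y^2 - 419/486y - 41/243 ≠ 0; add h_4 = 520/729x + 49/162y^3 - 265/729y^2 - 419/486y - 41/243 to the basis.

S(f_1,f_3): lcm = x^2y. S = -1/9x^2 - 31/18xy^2 + 4/3xy + 2/3x + 7/2y^2 - 21y.
  leading term x^2: subtract (-1/54)·f_2 from -1/9x^2 - 31/18xy^2 + 4/3xy + 2/3x + 7/2y^2 - 21y → -31/18xy^2 + 79/54xy + 2/3x + 7/2y^2 - 1133/54y + 1/9
  leading term xy^2: subtract (31/162y)·f_1 from -31/18xy^2 + 79/54xy + 2/3x + 7/2y^2 - 1133/54y + 1/9 → 103/81xy + 2/3x + 217/162y^3 + 110/27y^2 - 119/6y + 1/9
  leading term xy: subtract (-103/729)·f_1 from 103/81xy + 2/3x + 217/162y^3 + 110/27y^2 - 119/6y + 1/9 → 589/729x + 217/162y^3 + 2249/729y^2 - 9845/486y - 179/243
  leading term x: subtract (589/520)·h_4 from 589/729x + 217/162y^3 + 2249/729y^2 - 9845/486y - 179/243 → 9331/9360y^3 + 1091/312y^2 - 180467/9360y - 851/1560
  leading term y^3: no divisor's leading term divides it; move 9331/9360y^3 to the remainder.
  leading term y^2: no divisor's leading term divides it; move 1091/312y^2 to the remainder.
  leading term y: no divisor's leading term divides it; move -180467/9360y to the remainder.
  leading term 1: no divisor's leading term divides it; move -851/1560 to the remainder.
  remainder 9331/9360y^3 + 1091/312y^2 - 180467/9360y - 851/1560 ≠ 0; add h_5 = 9331/9360y^3 + 1091/312y^2 - 180467/9360y - 851/1560 to the basis.

S(f_2,f_3): lcm = x^2. S = -4/3xy + x + 11/3y - 20.
  leading term xy: subtract (4/27)·f_1 from -4/3xy + x + 11/3y - 20 → 23/27x + 28/27y^2 + 37/9y - 172/9
  leading term x: subtract (621/520)·h_4 from 23/27x + 28/27y^2 + 37/9y - 172/9 → -1127/3120y^3 + 153/104y^2 + 16039/3120y - 9833/520
  leading term y^3: subtract (-483/1333)·h_5 from -1127/3120y^3 + 153/104y^2 + 16039/3120y - 9833/520 → 3650/1333y^2 - 2460/1333y - 25470/1333
  leading term y^2: no divisor's leading term divides it; move 3650/1333y^2 to the remainder.
  leading term y: no divisor's leading term divides it; move -2460/1333y to the remainder.
  leading term 1: no divisor's leading term divides it; move -25470/1333 to the remainder.
  remainder 3650/1333y^2 - 2460/1333y - 25470/1333 ≠ 0; add h_6 = 3650/1333y^2 - 2460/1333y - 25470/1333 to the basis.

S(f_1,h_4): lcm = xy. S = -1/9x - 441/1040y^4 + 53/104y^3 + 18593/9360y^2 + 889/1560y + 2/3.
  leading term x: subtract (-81/520)·h_4 from -1/9x - 441/1040y^4 + 53/104y^3 + 18593/9360y^2 + 889/1560y + 2/3 → -441/1040y^4 + 579/1040y^3 + 2007/1040y^2 + 453/1040y + 333/520
  leading term y^4: subtract (-567/1333y)·h_5 from -441/1040y^4 + 579/1040y^3 + 2007/1040y^2 + 453/1040y + 333/520 → 2833797/1386320y^3 - 869409/138632y^2 + 282171/1386320y + 333/520
  leading term y^3: subtract (25504173/12438223)·h_5 from 2833797/1386320y^3 - 869409/138632y^2 + 282171/1386320y + 333/520 → -167187240/12438223y^2 + 70609860/1776889y + 21878100/12438223
  leading term y^2: subtract (-16718724/3405815)·h_6 from -167187240/12438223y^2 + 70609860/1776889y + 21878100/12438223 → 20897244/681163y - 62691732/681163
  leading term y: no divisor's leading term divides it; move 20897244/681163y to the remainder.
  leading term 1: no divisor's leading term divides it; move -62691732/681163 to the remainder.
  remainder 20897244/681163y - 62691732/681163 ≠ 0; add h_7 = 20897244/681163y - 62691732/681163 to the basis.

The other S-polynomials (S(f_2,h_4), S(f_3,h_4), S(f_1,h_5), S(f_2,h_5), S(f_3,h_5), S(h_4,h_5), S(f_1,h_6), S(f_2,h_6), S(f_3,h_6), S(h_4,h_6), S(h_5,h_6), S(f_1,h_7), S(f_2,h_7), S(f_3,h_7), S(h_4,h_7), S(h_5,h_7), S(h_6,h_7)) all reduce to 0 modulo the current basis, so we have a Gröbner basis.
Inter-reduce: drop elements whose leading term is divisible by another's, tail-reduce, and make monic.
Reduced Gröbner basis: {x + 3, y - 3}.

A lex Gröbner basis eliminates variables successively. Here y - 3 depends only on y, with roots {3}; lifting each root through the earlier basis elements recovers the full solutions.
  y = 3: the earlier basis element becomes x + 3 = 0, giving x = -3 — point (-3, 3).
A lex Gröbner basis triangularizes the system, enabling back-substitution.

{(-3, 3)}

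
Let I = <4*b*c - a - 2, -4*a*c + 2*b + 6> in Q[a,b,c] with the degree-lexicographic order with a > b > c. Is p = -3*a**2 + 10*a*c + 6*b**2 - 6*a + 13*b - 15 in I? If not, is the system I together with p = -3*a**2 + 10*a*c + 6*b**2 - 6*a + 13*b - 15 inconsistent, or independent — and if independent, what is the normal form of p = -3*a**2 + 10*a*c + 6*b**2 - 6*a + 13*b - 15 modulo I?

First compute the reduced Gröbner basis of I by Buchberger's algorithm.
f_1 = 4*b*c - a - 2, LT = b*c.
f_2 = -4*a*c + 2*b + 6, LT = a*c.

S(f_1,f_2): lcm = a*b*c. S = -1/4*a**2 + 1/2*b**2 - 1/2*a + 3/2*b.
  leading term a**2: no divisor's leading term divides it; move -1/4*a**2 to the remainder.
  leading term b**2: no divisor's leading term divides it; move 1/2*b**2 to the remainder.
  leading term a: no divisor's leading term divides it; move -1/2*a to the remainder.
  leading term b: no divisor's leading term divides it; move 3/2*b to the remainder.
  remainder -1/4*a**2 + 1/2*b**2 - 1/2*a + 3/2*b ≠ 0; add h_3 = -1/4*a**2 + 1/2*b**2 - 1/2*a + 3/2*b to the basis.

S(f_1,h_3): leading monomials are coprime, so the S-polynomial reduces to 0 (Buchberger's first criterion).
S(f_2,h_3): lcm = a**2*c. S = 2*b**2*c - 1/2*a*b - 2*a*c + 6*b*c - 3/2*a.
  leading term b**2*c: subtract (1/2*b)·f_1 from 2*b**2*c - 1/2*a*b - 2*a*c + 6*b*c - 3/2*a → -2*a*c + 6*b*c - 3/2*a + b
  leading term a*c: subtract (1/2)·f_2 from -2*a*c + 6*b*c - 3/2*a + b → 6*b*c - 3/2*a - 3
  leading term b*c: subtract (3/2)·f_1 from 6*b*c - 3/2*a - 3 → 0
  remainder 0.

Every S-polynomial of the final basis reduces to 0, so we have a Gröbner basis.
Inter-reduce: drop elements whose leading term is divisible by another's, tail-reduce, and make monic.
Reduced Gröbner basis: {a**2 - 2*b**2 + 2*a - 6*b, a*c - 1/2*b - 3/2, b*c - 1/4*a - 1/2}.
Label its elements g_1 = a**2 - 2*b**2 + 2*a - 6*b, g_2 = a*c - 1/2*b - 3/2, g_3 = b*c - 1/4*a - 1/2.

Reduce p = -3*a**2 + 10*a*c + 6*b**2 - 6*a + 13*b - 15 modulo G:
  leading term a**2: subtract (-3)·g_1 from -3*a**2 + 10*a*c + 6*b**2 - 6*a + 13*b - 15 → 10*a*c - 5*b - 15
  leading term a*c: subtract (10)·g_2 from 10*a*c - 5*b - 15 → 0
  normal form = 0.
Since the normal form is 0, p ∈ I.

-3*a**2 + 10*a*c + 6*b**2 - 6*a + 13*b - 15 lies in I (it reduces to 0).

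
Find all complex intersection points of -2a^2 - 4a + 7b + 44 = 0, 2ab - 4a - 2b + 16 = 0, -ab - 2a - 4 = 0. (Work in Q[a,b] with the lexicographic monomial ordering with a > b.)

{(2, -4)}

Compute a lex Gröbner basis by Buchberger's algorithm.
f_1 = -2a^2 - 4a + 7b + 44, LT = a^2.
f_2 = 2ab - 4a - 2b + 16, LT = ab.
f_3 = -ab - 2a - 4, LT = ab.

S(f_1,f_2): lcm = a^2b. S = 2a^2 + 3ab - 8a - 7/2b^2 - 22b.
  leading term a^2: subtract (-1)·f_1 from 2a^2 + 3ab - 8a - 7/2b^2 - 22b → 3ab - 12a - 7/2b^2 - 15b + 44
  leading term ab: subtract (3/2)·f_2 from 3ab - 12a - 7/2b^2 - 15b + 44 → -6a - 7/2b^2 - 12b + 20
  leading term a: no divisor's leading term divides it; move -6a to the remainder.
  leading term b^2: no divisor's leading term divides it; move -7/2b^2 to the remainder.
  leading term b: no divisor's leading term divides it; move -12b to the remainder.
  leading term 1: no divisor's leading term divides it; move 20 to the remainder.
  remainder -6a - 7/2b^2 - 12b + 20 ≠ 0; add h_4 = -6a - 7/2b^2 - 12b + 20 to the basis.

S(f_1,f_3): lcm = a^2b. S = -2a^2 + 2ab - 4a - 7/2b^2 - 22b.
  leading term a^2: subtract (1)·f_1 from -2a^2 + 2ab - 4a - 7/2b^2 - 22b → 2ab - 7/2b^2 - 29b - 44
  leading term ab: subtract (1)·f_2 from 2ab - 7/2b^2 - 29b - 44 → 4a - 7/2b^2 - 27b - 60
  leading term a: subtract (-2/3)·h_4 from 4a - 7/2b^2 - 27b - 60 → -35/6b^2 - 35b - 140/3
  leading term b^2: no divisor's leading term divides it; move -35/6b^2 to the remainder.
  leading term b: no divisor's leading term divides it; move -35b to the remainder.
  leading term 1: no divisor's leading term divides it; move -140/3 to the remainder.
  remainder -35/6b^2 - 35b - 140/3 ≠ 0; add h_5 = -35/6b^2 - 35b - 140/3 to the basis.

S(f_2,f_3): lcm = ab. S = -4a - b + 4.
  leading term a: subtract (2/3)·h_4 from -4a - b + 4 → 7/3b^2 + 7b - 28/3
  leading term b^2: subtract (-2/5)·h_5 from 7/3b^2 + 7b - 28/3 → -7b - 28
  leading term b: no divisor's leading term divides it; move -7b to the remainder.
  leading term 1: no divisor's leading term divides it; move -28 to the remainder.
  remainder -7b - 28 ≠ 0; add h_6 = -7b - 28 to the basis.

The other S-polynomials (S(f_1,h_4), S(f_2,h_4), S(f_3,h_4), S(f_1,h_5), S(f_2,h_5), S(f_3,h_5), S(h_4,h_5), S(f_1,h_6), S(f_2,h_6), S(f_3,h_6), S(h_4,h_6), S(h_5,h_6)) all reduce to 0 modulo the current basis, so we have a Gröbner basis.
Inter-reduce: drop elements whose leading term is divisible by another's, tail-reduce, and make monic.
Reduced Gröbner basis: {a - 2, b + 4}.

Since the basis is lex-ordered, b + 4 is univariate in b. Its roots are {-4}. Back-substituting each root into the other basis elements fixes the other coordinates.
  b = -4: the earlier basis element becomes a - 2 = 0, giving a = 2 — point (2, -4).
Zero-dimensionality of the ideal guarantees finitely many solutions over ℂ.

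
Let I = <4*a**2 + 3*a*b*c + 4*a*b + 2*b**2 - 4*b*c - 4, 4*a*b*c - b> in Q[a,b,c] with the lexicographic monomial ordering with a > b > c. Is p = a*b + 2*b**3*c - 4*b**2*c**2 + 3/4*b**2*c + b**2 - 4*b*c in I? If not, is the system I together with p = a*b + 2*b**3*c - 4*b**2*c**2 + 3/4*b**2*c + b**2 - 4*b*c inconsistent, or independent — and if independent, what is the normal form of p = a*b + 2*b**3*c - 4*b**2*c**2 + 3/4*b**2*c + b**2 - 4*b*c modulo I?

First compute the reduced Gröbner basis of I by Buchberger's algorithm.
f_1 = 4*a**2 + 3*a*b*c + 4*a*b + 2*b**2 - 4*b*c - 4, LT = a**2.
f_2 = 4*a*b*c - b, LT = a*b*c.

S(f_1,f_2): lcm = a**2*b*c. S = 3/4*a*b**2*c**2 + a*b**2*c + 1/4*a*b + 1/2*b**3*c - b**2*c**2 - b*c.
  leading term a*b**2*c**2: subtract (3/16*b*c)·f_2 from 3/4*a*b**2*c**2 + a*b**2*c + 1/4*a*b + 1/2*b**3*c - b**2*c**2 - b*c → a*b**2*c + 1/4*a*b + 1/2*b**3*c - b**2*c**2 + 3/16*b**2*c - b*c
  leading term a*b**2*c: subtract (1/4*b)·f_2 from a*b**2*c + 1/4*a*b + 1/2*b**3*c - b**2*c**2 + 3/16*b**2*c - b*c → 1/4*a*b + 1/2*b**3*c - b**2*c**2 + 3/16*b**2*c + 1/4*b**2 - b*c
  leading term a*b: no divisor's leading term divides it; move 1/4*a*b to the remainder.
  leading term b**3*c: no divisor's leading term divides it; move 1/2*b**3*c to the remainder.
  leading term b**2*c**2: no divisor's leading term divides it; move -b**2*c**2 to the remainder.
  leading term b**2*c: no divisor's leading term divides it; move 3/16*b**2*c to the remainder.
  leading term b**2: no divisor's leading term divides it; move 1/4*b**2 to the remainder.
  leading term b*c: no divisor's leading term divides it; move -b*c to the remainder.
  remainder 1/4*a*b + 1/2*b**3*c - b**2*c**2 + 3/16*b**2*c + 1/4*b**2 - b*c ≠ 0; add h_3 = 1/4*a*b + 1/2*b**3*c - b**2*c**2 + 3/16*b**2*c + 1/4*b**2 - b*c to the basis.

S(f_2,h_3): lcm = a*b*c. S = -2*b**3*c**2 + 4*b**2*c**3 - 3/4*b**2*c**2 - b**2*c + 4*b*c**2 - 1/4*b.
  leading term b**3*c**2: no divisor's leading term divides it; move -2*b**3*c**2 to the remainder.
  leading term b**2*c**3: no divisor's leading term divides it; move 4*b**2*c**3 to the remainder.
  leading term b**2*c**2: no divisor's leading term divides it; move -3/4*b**2*c**2 to the remainder.
  leading term b**2*c: no divisor's leading term divides it; move -b**2*c to the remainder.
  leading term b*c**2: no divisor's leading term divides it; move 4*b*c**2 to the remainder.
  leading term b: no divisor's leading term divides it; move -1/4*b to the remainder.
  remainder -2*b**3*c**2 + 4*b**2*c**3 - 3/4*b**2*c**2 - b**2*c + 4*b*c**2 - 1/4*b ≠ 0; add h_4 = -2*b**3*c**2 + 4*b**2*c**3 - 3/4*b**2*c**2 - b**2*c + 4*b*c**2 - 1/4*b to the basis.

The other S-polynomials (S(f_1,h_3), S(f_1,h_4), S(f_2,h_4), S(h_3,h_4)) all reduce to 0 modulo the current basis, so we have a Gröbner basis.
Inter-reduce: drop elements whose leading term is divisible by another's, tail-reduce, and make monic.
Reduced Gröbner basis: {a**2 - 2*b**3*c + 4*b**2*c**2 - 3/4*b**2*c - 1/2*b**2 + 3*b*c + 3/16*b - 1, a*b + 2*b**3*c - 4*b**2*c**2 + 3/4*b**2*c + b**2 - 4*b*c, b**3*c**2 - 2*b**2*c**3 + 3/8*b**2*c**2 + 1/2*b**2*c - 2*b*c**2 + 1/8*b}.
Label its elements g_1 = a**2 - 2*b**3*c + 4*b**2*c**2 - 3/4*b**2*c - 1/2*b**2 + 3*b*c + 3/16*b - 1, g_2 = a*b + 2*b**3*c - 4*b**2*c**2 + 3/4*b**2*c + b**2 - 4*b*c, g_3 = b**3*c**2 - 2*b**2*c**3 + 3/8*b**2*c**2 + 1/2*b**2*c - 2*b*c**2 + 1/8*b.

Reduce p = a*b + 2*b**3*c - 4*b**2*c**2 + 3/4*b**2*c + b**2 - 4*b*c modulo G:
  leading term a*b: subtract (1)·g_2 from a*b + 2*b**3*c - 4*b**2*c**2 + 3/4*b**2*c + b**2 - 4*b*c → 0
  normal form = 0.
Since the normal form is 0, p ∈ I.

Ideal membership is decidable via reduction modulo a Gröbner basis.

a*b + 2*b**3*c - 4*b**2*c**2 + 3/4*b**2*c + b**2 - 4*b*c lies in I (it reduces to 0).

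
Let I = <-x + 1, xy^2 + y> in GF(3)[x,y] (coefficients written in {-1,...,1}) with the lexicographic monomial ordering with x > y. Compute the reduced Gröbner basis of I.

f_1 = -x + 1, LT = x.
f_2 = xy^2 + y, LT = xy^2.

S(f_1,f_2): lcm = xy^2. S = -y^2 - y.
  leading term y^2: no divisor's leading term divides it; move -y^2 to the remainder.
  leading term y: no divisor's leading term divides it; move -y to the remainder.
  remainder -y^2 - y ≠ 0; add g_3 = -y^2 - y to the basis.

The other S-polynomials (S(f_1,g_3), S(f_2,g_3)) all reduce to 0 modulo the current basis, so we have a Gröbner basis.
Inter-reduce: drop elements whose leading term is divisible by another's, tail-reduce, and make monic.

G = {x - 1, y^2 + y}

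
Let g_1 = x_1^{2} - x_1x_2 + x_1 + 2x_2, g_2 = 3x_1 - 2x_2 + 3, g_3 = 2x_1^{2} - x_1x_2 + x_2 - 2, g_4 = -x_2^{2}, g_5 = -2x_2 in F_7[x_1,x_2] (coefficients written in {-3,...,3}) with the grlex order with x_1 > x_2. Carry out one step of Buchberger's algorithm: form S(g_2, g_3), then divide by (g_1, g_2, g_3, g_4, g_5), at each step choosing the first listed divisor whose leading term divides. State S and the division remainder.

lcm(LM(g_2), LM(g_3)) = x_1^{2}.
S = (lcm/LT(g_2))·g_2 − (lcm/LT(g_3))·g_3 = x_1x_2 + x_1 + 3x_2 + 1.
Reduce S modulo (g_1, g_2, g_3, g_4, g_5) in that order:
  leading term x_1x_2: subtract (-2x_2)·g_2 from x_1x_2 + x_1 + 3x_2 + 1 → 3x_2^{2} + x_1 + 2x_2 + 1
  leading term x_2^{2}: subtract (-3)·g_4 from 3x_2^{2} + x_1 + 2x_2 + 1 → x_1 + 2x_2 + 1
  leading term x_1: subtract (-2)·g_2 from x_1 + 2x_2 + 1 → -2x_2
  leading term x_2: subtract (1)·g_5 from -2x_2 → 0
The remainder is 0, so this S-polynomial contributes no new basis element.
An S-polynomial is built so that the two leading terms cancel; whether anything survives reduction is exactly the Gröbner-basis criterion.

S(g_2, g_3) = x_1x_2 + x_1 + 3x_2 + 1; remainder on division = 0.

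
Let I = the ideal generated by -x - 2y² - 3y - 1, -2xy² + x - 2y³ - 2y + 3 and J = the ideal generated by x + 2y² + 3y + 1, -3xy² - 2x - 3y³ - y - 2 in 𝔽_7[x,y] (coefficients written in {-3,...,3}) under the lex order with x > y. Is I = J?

No, the ideals differ.

Two ideals are equal iff their reduced Gröbner bases coincide (the reduced basis is unique for a fixed ordering).
Buchberger on the first generating set:
f_1 = -x - 2y² - 3y - 1, LT = x.
f_2 = -2xy² + x - 2y³ - 2y + 3, LT = xy².

S(f_1,f_2): lcm = xy². S = -3x + 2y⁴ + 2y³ + y² - y - 2.
  leading term x: subtract (3)·f_1 from -3x + 2y⁴ + 2y³ + y² - y - 2 → 2y⁴ + 2y³ + y + 1
  leading term y⁴: no divisor's leading term divides it; move 2y⁴ to the remainder.
  leading term y³: no divisor's leading term divides it; move 2y³ to the remainder.
  leading term y: no divisor's leading term divides it; move y to the remainder.
  leading term 1: no divisor's leading term divides it; move 1 to the remainder.
  remainder 2y⁴ + 2y³ + y + 1 ≠ 0; add g_3 = 2y⁴ + 2y³ + y + 1 to the basis.

S(f_1,g_3): leading monomials are coprime, so the S-polynomial reduces to 0 (Buchberger's first criterion).
S(f_2,g_3): lcm = xy⁴. S = -xy³ + 3xy² + 3xy + 3x + y⁵ + y³ + 2y².
  leading term xy³: subtract (y³)·f_1 from -xy³ + 3xy² + 3xy + 3x + y⁵ + y³ + 2y² → 3xy² + 3xy + 3x + 3y⁵ + 3y⁴ + 2y³ + 2y²
  leading term xy²: subtract (-3y²)·f_1 from 3xy² + 3xy + 3x + 3y⁵ + 3y⁴ + 2y³ + 2y² → 3xy + 3x + 3y⁵ - 3y⁴ - y²
  leading term xy: subtract (-3y)·f_1 from 3xy + 3x + 3y⁵ - 3y⁴ - y² → 3x + 3y⁵ - 3y⁴ + y³ - 3y² - 3y
  leading term x: subtract (-3)·f_1 from 3x + 3y⁵ - 3y⁴ + y³ - 3y² - 3y → 3y⁵ - 3y⁴ + y³ - 2y² + 2y - 3
  leading term y⁵: subtract (-2y)·g_3 from 3y⁵ - 3y⁴ + y³ - 2y² + 2y - 3 → y⁴ + y³ - 3y - 3
  leading term y⁴: subtract (-3)·g_3 from y⁴ + y³ - 3y - 3 → 0
  remainder 0.

Every S-polynomial of the final basis reduces to 0, so we have a Gröbner basis.
Inter-reduce: drop elements whose leading term is divisible by another's, tail-reduce, and make monic.
Reduced Gröbner basis: {x + 2y² + 3y + 1, y⁴ + y³ - 3y - 3}.

Buchberger on the second generating set:
h_1 = x + 2y² + 3y + 1, LT = x.
h_2 = -3xy² - 2x - 3y³ - y - 2, LT = xy².

S(h_1,h_2): lcm = xy². S = -3x + 2y⁴ + 2y³ + y² + 2y - 3.
  leading term x: subtract (-3)·h_1 from -3x + 2y⁴ + 2y³ + y² + 2y - 3 → 2y⁴ + 2y³ - 3y
  leading term y⁴: no divisor's leading term divides it; move 2y⁴ to the remainder.
  leading term y³: no divisor's leading term divides it; move 2y³ to the remainder.
  leading term y: no divisor's leading term divides it; move -3y to the remainder.
  remainder 2y⁴ + 2y³ - 3y ≠ 0; add k_3 = 2y⁴ + 2y³ - 3y to the basis.

S(h_1,k_3): leading monomials are coprime, so the S-polynomial reduces to 0 (Buchberger's first criterion).
S(h_2,k_3): lcm = xy⁴. S = -xy³ + 3xy² - 2xy + y⁵ - 2y³ + 3y².
  leading term xy³: subtract (-y³)·h_1 from -xy³ + 3xy² - 2xy + y⁵ - 2y³ + 3y² → 3xy² - 2xy + 3y⁵ + 3y⁴ - y³ + 3y²
  leading term xy²: subtract (3y²)·h_1 from 3xy² - 2xy + 3y⁵ + 3y⁴ - y³ + 3y² → -2xy + 3y⁵ - 3y⁴ - 3y³
  leading term xy: subtract (-2y)·h_1 from -2xy + 3y⁵ - 3y⁴ - 3y³ → 3y⁵ - 3y⁴ + y³ - y² + 2y
  leading term y⁵: subtract (-2y)·k_3 from 3y⁵ - 3y⁴ + y³ - y² + 2y → y⁴ + y³ + 2y
  leading term y⁴: subtract (-3)·k_3 from y⁴ + y³ + 2y → 0
  remainder 0.

Every S-polynomial of the final basis reduces to 0, so we have a Gröbner basis.
Inter-reduce: drop elements whose leading term is divisible by another's, tail-reduce, and make monic.
Reduced Gröbner basis: {x + 2y² + 3y + 1, y⁴ + y³ + 2y}.

The bases are distinct; the ideals are different.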